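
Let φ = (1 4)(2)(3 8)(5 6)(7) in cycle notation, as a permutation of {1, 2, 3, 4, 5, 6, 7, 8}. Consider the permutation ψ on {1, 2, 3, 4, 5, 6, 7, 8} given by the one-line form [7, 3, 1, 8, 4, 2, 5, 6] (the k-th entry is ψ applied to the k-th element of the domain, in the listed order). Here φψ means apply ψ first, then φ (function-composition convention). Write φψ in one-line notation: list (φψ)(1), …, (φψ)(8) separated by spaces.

7 8 4 3 1 2 6 5

For each element, apply ψ then φ: 1 → 7 → 7; 2 → 3 → 8; 3 → 1 → 4; 4 → 8 → 3; 5 → 4 → 1; 6 → 2 → 2; 7 → 5 → 6; 8 → 6 → 5.
Collecting the images, φψ = [7 8 4 3 1 2 6 5].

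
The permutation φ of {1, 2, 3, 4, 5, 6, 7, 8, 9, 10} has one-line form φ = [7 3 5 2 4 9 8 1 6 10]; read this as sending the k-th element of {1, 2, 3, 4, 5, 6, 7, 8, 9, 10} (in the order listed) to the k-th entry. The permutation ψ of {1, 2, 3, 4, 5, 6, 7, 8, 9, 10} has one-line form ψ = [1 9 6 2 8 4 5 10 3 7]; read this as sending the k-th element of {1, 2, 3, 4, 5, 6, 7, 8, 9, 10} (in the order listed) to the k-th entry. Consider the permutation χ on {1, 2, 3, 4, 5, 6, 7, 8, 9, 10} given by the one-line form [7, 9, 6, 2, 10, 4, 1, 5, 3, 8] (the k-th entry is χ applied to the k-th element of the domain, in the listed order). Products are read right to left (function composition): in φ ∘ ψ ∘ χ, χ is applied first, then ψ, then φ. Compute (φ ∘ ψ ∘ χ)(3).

2

(φ ∘ ψ ∘ χ)(3) = φ(ψ(χ(3))). χ(3) = 6, then ψ(6) = 4, then φ(4) = 2, so the result is 2.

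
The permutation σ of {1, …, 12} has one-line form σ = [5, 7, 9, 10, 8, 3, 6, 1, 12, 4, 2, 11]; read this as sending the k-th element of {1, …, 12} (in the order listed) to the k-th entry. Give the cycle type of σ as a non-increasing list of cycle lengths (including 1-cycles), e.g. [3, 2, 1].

[7, 3, 2]

The disjoint cycles are (1, 5, 8)(2, 7, 6, 3, 9, 12, 11)(4, 10), with lengths 7, 3, 2 in non-increasing order.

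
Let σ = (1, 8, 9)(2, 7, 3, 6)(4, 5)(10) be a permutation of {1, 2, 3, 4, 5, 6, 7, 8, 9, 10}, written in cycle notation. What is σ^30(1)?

1

1 lies in the 3-cycle (1, 8, 9).
Since the cycle has length 3, σ^30 acts on it the same as σ^0 (30 mod 3 = 0).
So σ^30(1) = 1.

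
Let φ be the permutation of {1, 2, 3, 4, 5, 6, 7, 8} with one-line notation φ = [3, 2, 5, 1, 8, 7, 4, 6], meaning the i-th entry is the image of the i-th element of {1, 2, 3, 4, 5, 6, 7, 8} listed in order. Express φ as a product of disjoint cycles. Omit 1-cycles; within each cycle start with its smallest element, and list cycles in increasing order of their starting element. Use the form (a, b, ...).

(1, 3, 5, 8, 6, 7, 4)

Iterating φ from 1 gives 1 → 3 → 5 → 8 → 6 → 7 → 4 → 1; that is the 7-cycle (1, 3, 5, 8, 6, 7, 4).
Repeating from the next unused element and collecting all non-trivial cycles gives (1, 3, 5, 8, 6, 7, 4).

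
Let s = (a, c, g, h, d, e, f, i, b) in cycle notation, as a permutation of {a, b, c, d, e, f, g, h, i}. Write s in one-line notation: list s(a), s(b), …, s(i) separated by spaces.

Reading each image from the cycles: a→c, b→a, c→g, d→e, e→f, f→i, g→h, h→d, i→b.
Listing these in domain order gives c a g e f i h d b.

c a g e f i h d b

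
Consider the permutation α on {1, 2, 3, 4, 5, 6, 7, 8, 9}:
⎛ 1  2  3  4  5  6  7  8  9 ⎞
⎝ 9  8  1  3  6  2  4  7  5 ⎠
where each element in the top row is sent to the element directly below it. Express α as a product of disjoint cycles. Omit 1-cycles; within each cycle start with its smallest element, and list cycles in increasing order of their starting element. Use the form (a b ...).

Start at 1 and follow images: 1 → 9 → 5 → 6 → 2 → 8 → 7 → 4 → 3 → 1, giving the cycle (1 9 5 6 2 8 7 4 3).
Repeating from the next unused element and collecting all non-trivial cycles gives (1 9 5 6 2 8 7 4 3).

(1 9 5 6 2 8 7 4 3)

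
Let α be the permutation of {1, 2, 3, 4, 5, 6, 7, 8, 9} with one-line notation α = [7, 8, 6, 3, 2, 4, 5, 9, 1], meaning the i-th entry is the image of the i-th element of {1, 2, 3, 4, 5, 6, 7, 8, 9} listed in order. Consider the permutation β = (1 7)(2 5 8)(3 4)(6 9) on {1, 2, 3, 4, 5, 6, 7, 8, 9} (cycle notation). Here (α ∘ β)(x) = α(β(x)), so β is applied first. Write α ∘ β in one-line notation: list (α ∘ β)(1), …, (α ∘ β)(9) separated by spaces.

5 2 3 6 9 1 7 8 4

(α ∘ β)(x) = α(β(x)). Computing each image: α(β(1)) = α(7) = 5, α(β(2)) = α(5) = 2, α(β(3)) = α(4) = 3, α(β(4)) = α(3) = 6, α(β(5)) = α(8) = 9, α(β(6)) = α(9) = 1, α(β(7)) = α(1) = 7, α(β(8)) = α(2) = 8, α(β(9)) = α(6) = 4.
Hence α ∘ β = [5 2 3 6 9 1 7 8 4].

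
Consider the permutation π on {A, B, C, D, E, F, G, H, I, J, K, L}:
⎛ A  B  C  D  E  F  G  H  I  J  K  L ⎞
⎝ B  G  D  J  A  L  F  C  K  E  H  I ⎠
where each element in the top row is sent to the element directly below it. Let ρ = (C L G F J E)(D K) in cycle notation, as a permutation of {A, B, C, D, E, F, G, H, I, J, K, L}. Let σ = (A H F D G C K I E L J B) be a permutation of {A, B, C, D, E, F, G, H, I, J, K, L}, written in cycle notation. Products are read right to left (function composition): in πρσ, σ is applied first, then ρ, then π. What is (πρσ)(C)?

Chase C: σ(C) = K; ρ(K) = D; π(D) = J. Hence (πρσ)(C) = J.

J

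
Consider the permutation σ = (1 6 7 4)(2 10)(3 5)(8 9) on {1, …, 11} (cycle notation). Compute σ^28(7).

7

7 lies in the 4-cycle (1 6 7 4).
Since the cycle has length 4, σ^28 acts on it the same as σ^0 (28 mod 4 = 0).
So σ^28(7) = 7.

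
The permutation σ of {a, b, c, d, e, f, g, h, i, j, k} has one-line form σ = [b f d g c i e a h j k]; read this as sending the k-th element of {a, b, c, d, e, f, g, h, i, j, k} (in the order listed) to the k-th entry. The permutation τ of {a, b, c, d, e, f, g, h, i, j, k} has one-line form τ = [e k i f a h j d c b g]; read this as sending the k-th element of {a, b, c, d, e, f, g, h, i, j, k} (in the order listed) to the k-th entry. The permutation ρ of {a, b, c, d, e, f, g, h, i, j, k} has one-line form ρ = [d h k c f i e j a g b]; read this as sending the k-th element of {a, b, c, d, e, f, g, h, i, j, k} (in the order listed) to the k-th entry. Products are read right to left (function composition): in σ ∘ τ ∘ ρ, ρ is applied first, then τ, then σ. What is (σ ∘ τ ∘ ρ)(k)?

k

Chase k: ρ(k) = b; τ(b) = k; σ(k) = k. Hence (σ ∘ τ ∘ ρ)(k) = k.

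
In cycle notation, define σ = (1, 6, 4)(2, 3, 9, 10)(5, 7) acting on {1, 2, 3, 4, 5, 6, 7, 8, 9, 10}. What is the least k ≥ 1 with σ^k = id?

12

The disjoint cycles have lengths 4, 3, 2, 1.
The order of σ is the least common multiple of its cycle lengths: lcm(4, 3, 2) = 12.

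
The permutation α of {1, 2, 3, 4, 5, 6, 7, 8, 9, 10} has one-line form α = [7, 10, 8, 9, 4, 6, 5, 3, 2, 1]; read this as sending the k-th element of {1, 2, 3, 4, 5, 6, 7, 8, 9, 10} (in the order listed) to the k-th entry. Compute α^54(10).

9

Tracing 10 → 1 → … returns to 10 after 7 steps, so 10 lies in a 7-cycle (1 7 5 4 9 2 10).
Since the cycle has length 7, α^54 acts on it the same as α^5 (54 mod 7 = 5).
Stepping 5 places around the cycle: 10 → 1 → 7 → 5 → 4 → 9.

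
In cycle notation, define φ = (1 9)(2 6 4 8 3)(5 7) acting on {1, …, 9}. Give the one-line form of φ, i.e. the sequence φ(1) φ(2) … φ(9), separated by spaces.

Image by image: 1→9, 2→6, 3→2, 4→8, 5→7, 6→4, 7→5, 8→3, 9→1.
So the one-line form is 9 6 2 8 7 4 5 3 1.

9 6 2 8 7 4 5 3 1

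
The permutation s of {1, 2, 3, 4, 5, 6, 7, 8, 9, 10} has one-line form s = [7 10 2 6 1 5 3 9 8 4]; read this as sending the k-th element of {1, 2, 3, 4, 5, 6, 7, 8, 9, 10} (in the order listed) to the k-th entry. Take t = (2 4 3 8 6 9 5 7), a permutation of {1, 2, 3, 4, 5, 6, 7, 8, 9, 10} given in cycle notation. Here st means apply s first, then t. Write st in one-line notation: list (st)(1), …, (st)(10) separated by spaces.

2 10 4 9 1 7 8 5 6 3

(st)(x) = t(s(x)). Computing each image: t(s(1)) = t(7) = 2, t(s(2)) = t(10) = 10, t(s(3)) = t(2) = 4, t(s(4)) = t(6) = 9, t(s(5)) = t(1) = 1, t(s(6)) = t(5) = 7, t(s(7)) = t(3) = 8, t(s(8)) = t(9) = 5, t(s(9)) = t(8) = 6, t(s(10)) = t(4) = 3.
Hence st = [2 10 4 9 1 7 8 5 6 3].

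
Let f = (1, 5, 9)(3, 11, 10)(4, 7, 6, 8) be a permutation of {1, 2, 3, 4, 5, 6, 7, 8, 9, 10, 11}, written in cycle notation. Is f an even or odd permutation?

The cycle lengths are 4, 3, 3, 1.
A cycle of length ℓ contributes ℓ−1 transpositions, so f is a product of 3 + 2 + 2 = 7 transpositions — odd.

odd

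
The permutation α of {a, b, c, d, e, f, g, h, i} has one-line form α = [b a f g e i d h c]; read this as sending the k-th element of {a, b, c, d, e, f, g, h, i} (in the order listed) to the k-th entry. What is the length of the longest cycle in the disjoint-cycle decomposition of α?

Decomposing into disjoint cycles gives (a, b)(c, f, i)(d, g); the longest has length 3.

3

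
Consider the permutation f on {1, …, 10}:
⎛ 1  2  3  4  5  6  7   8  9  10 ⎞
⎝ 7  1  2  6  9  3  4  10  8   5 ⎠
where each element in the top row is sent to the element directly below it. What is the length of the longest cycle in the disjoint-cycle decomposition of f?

Decomposing into disjoint cycles gives (1 7 4 6 3 2)(5 9 8 10); the longest has length 6.

6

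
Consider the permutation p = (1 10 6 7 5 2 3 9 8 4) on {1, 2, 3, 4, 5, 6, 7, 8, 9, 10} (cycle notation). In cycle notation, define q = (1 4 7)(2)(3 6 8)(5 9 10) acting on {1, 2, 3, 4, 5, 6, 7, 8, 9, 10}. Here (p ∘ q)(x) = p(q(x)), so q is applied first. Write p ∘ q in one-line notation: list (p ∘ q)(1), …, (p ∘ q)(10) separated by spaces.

1 3 7 5 8 4 10 9 6 2

For each element, apply q then p: 1 → 4 → 1; 2 → 2 → 3; 3 → 6 → 7; 4 → 7 → 5; 5 → 9 → 8; 6 → 8 → 4; 7 → 1 → 10; 8 → 3 → 9; 9 → 10 → 6; 10 → 5 → 2.
Collecting the images, p ∘ q = [1 3 7 5 8 4 10 9 6 2].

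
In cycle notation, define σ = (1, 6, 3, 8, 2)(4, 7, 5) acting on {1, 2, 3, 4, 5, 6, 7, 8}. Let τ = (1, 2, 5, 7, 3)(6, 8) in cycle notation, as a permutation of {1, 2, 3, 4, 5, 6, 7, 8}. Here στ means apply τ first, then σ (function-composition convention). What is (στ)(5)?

(στ)(5) = σ(τ(5)). τ(5) = 7, then σ(7) = 5. So (στ)(5) = 5.

5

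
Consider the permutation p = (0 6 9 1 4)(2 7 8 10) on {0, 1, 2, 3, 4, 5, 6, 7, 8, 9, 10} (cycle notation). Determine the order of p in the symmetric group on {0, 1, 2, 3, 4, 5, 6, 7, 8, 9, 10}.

20

The disjoint cycles have lengths 5, 4, 1, 1.
Since disjoint cycles commute, ord(p) = lcm(5, 4) = 20.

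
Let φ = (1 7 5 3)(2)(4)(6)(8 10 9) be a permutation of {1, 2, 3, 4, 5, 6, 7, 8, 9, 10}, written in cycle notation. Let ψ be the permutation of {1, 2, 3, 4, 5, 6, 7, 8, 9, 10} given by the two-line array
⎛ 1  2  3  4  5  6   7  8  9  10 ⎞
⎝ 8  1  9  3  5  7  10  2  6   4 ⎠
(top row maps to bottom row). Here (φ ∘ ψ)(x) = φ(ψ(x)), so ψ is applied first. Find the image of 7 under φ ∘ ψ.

9

First apply ψ: ψ(7) = 10, then φ(10) = 9. Thus (φ ∘ ψ)(7) = 9.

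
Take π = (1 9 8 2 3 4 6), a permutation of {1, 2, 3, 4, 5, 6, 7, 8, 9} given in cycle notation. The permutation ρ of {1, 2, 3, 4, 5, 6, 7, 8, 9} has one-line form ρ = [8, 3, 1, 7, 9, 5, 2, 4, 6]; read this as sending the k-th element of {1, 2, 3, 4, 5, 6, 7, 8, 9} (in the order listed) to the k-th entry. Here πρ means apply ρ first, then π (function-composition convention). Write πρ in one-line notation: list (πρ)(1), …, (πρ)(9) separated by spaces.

2 4 9 7 8 5 3 6 1

(πρ)(x) = π(ρ(x)). Computing each image: π(ρ(1)) = π(8) = 2, π(ρ(2)) = π(3) = 4, π(ρ(3)) = π(1) = 9, π(ρ(4)) = π(7) = 7, π(ρ(5)) = π(9) = 8, π(ρ(6)) = π(5) = 5, π(ρ(7)) = π(2) = 3, π(ρ(8)) = π(4) = 6, π(ρ(9)) = π(6) = 1.
Hence πρ = [2 4 9 7 8 5 3 6 1].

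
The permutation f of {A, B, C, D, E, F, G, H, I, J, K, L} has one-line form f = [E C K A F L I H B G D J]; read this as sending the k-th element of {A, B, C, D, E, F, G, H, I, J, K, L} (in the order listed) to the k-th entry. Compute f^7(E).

Tracing E → F → … returns to E after 11 steps, so E lies in an 11-cycle (A, E, F, L, J, G, I, B, C, K, D).
Stepping 7 places around the cycle: E → F → L → J → G → I → B → C.

C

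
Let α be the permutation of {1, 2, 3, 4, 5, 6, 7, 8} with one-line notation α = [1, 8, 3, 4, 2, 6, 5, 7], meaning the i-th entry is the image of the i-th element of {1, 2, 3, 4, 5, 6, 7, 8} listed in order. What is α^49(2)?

8

Tracing 2 → 8 → … returns to 2 after 4 steps, so 2 lies in a 4-cycle (2, 8, 7, 5).
Powers repeat with period 4 on this cycle, and 49 mod 4 = 1, so α^49(2) = α^1(2).
Stepping 1 place around the cycle: 2 → 8.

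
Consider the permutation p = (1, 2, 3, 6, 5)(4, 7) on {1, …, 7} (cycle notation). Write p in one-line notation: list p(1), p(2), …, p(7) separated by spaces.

Each element maps to the next entry in its cycle (wrapping to the front): 1→2, 2→3, 3→6, 4→7, 5→1, 6→5, 7→4.
Listing these in domain order gives 2 3 6 7 1 5 4.

2 3 6 7 1 5 4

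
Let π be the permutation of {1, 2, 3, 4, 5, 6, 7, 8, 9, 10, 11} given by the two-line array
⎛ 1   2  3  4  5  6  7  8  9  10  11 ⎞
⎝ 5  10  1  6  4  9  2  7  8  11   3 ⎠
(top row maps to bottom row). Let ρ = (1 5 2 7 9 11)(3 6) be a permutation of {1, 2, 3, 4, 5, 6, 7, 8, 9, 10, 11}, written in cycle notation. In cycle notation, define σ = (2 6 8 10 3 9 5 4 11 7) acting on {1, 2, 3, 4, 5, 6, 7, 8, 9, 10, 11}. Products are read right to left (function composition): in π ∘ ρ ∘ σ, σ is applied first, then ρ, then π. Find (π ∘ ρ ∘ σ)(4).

5

(π ∘ ρ ∘ σ)(4) = π(ρ(σ(4))). σ(4) = 11, then ρ(11) = 1, then π(1) = 5, so the result is 5.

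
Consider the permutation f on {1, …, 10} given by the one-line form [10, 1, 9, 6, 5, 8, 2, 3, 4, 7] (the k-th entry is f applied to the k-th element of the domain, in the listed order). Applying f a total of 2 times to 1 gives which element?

7

Tracing 1 → 10 → … returns to 1 after 4 steps, so 1 lies in a 4-cycle (1, 10, 7, 2).
Advancing 2 steps from 1: 1 → 10 → 7.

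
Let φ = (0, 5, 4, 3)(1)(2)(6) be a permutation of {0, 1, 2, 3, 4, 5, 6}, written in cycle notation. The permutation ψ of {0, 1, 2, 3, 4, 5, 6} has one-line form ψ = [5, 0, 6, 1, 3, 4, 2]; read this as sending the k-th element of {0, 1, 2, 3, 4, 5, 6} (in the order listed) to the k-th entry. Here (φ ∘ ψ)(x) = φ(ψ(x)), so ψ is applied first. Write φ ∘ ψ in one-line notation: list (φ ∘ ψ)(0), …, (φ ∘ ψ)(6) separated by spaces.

4 5 6 1 0 3 2

(φ ∘ ψ)(x) = φ(ψ(x)). Computing each image: φ(ψ(0)) = φ(5) = 4, φ(ψ(1)) = φ(0) = 5, φ(ψ(2)) = φ(6) = 6, φ(ψ(3)) = φ(1) = 1, φ(ψ(4)) = φ(3) = 0, φ(ψ(5)) = φ(4) = 3, φ(ψ(6)) = φ(2) = 2.
Hence φ ∘ ψ = [4 5 6 1 0 3 2].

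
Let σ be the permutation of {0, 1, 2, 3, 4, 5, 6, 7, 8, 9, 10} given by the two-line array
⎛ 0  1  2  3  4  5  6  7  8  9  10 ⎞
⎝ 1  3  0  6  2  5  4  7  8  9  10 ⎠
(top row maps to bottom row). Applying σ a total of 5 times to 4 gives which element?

6

Tracing 4 → 2 → … returns to 4 after 6 steps, so 4 lies in a 6-cycle (0 1 3 6 4 2).
Stepping 5 places around the cycle: 4 → 2 → 0 → 1 → 3 → 6.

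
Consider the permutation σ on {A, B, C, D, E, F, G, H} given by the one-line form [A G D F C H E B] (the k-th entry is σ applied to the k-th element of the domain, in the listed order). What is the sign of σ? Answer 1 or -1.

In disjoint-cycle form the cycle lengths are 7, 1.
A cycle is odd iff its length is even; σ has 0 even-length cycles, so sgn(σ) = (−1)^0 and σ is even.

1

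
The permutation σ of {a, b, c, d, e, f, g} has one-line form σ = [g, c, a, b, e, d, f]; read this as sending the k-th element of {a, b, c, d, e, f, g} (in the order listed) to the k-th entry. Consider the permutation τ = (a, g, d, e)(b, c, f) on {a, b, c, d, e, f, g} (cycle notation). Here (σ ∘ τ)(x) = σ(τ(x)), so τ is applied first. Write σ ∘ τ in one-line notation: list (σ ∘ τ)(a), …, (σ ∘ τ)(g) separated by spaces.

f a d e g c b

Chase each element through τ then σ: a → g → f; b → c → a; c → f → d; d → e → e; e → a → g; f → b → c; g → d → b.
So σ ∘ τ in one-line form is f a d e g c b.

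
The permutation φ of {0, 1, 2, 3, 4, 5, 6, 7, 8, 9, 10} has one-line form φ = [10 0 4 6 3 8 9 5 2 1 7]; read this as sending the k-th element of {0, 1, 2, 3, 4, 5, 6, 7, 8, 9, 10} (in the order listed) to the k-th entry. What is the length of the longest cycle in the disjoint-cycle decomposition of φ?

11

Decomposing into disjoint cycles gives (0, 10, 7, 5, 8, 2, 4, 3, 6, 9, 1); the longest has length 11.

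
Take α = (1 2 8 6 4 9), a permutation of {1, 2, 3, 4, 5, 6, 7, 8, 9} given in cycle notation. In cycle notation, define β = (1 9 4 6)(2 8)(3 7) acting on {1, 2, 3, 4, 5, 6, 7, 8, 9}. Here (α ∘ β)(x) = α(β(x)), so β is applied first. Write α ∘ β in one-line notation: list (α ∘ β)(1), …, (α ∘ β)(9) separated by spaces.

Chase each element through β then α: 1 → 9 → 1; 2 → 8 → 6; 3 → 7 → 7; 4 → 6 → 4; 5 → 5 → 5; 6 → 1 → 2; 7 → 3 → 3; 8 → 2 → 8; 9 → 4 → 9.
Collecting the images, α ∘ β = [1 6 7 4 5 2 3 8 9].

1 6 7 4 5 2 3 8 9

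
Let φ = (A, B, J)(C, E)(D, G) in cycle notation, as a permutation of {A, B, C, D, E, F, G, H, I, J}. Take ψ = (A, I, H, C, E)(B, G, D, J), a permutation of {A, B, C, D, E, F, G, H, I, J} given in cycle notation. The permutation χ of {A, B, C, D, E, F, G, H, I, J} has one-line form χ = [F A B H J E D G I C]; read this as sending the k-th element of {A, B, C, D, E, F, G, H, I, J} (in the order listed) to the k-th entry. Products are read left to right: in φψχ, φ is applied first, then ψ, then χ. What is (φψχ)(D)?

(φψχ)(D) = χ(ψ(φ(D))). φ(D) = G, then ψ(G) = D, then χ(D) = H, so the result is H.

H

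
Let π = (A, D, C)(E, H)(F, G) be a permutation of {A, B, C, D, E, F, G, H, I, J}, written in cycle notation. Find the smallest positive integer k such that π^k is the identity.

6

The cycle type of π is (3, 2, 2, 1, 1, 1).
The order is lcm(3, 2, 2) = 6.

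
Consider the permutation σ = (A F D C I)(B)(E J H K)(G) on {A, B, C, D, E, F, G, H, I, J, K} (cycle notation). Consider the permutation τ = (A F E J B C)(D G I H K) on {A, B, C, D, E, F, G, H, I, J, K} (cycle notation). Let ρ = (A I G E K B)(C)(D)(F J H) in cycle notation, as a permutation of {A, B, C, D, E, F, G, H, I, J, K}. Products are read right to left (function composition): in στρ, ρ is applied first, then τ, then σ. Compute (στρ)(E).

Chase E: ρ(E) = K; τ(K) = D; σ(D) = C. Hence (στρ)(E) = C.

C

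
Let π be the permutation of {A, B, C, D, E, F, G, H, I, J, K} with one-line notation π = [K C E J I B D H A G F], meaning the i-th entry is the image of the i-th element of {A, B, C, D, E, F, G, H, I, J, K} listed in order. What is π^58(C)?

Tracing C → E → … returns to C after 7 steps, so C lies in a 7-cycle (A K F B C E I).
Since the cycle has length 7, π^58 acts on it the same as π^2 (58 mod 7 = 2).
Advancing 2 steps from C: C → E → I.

I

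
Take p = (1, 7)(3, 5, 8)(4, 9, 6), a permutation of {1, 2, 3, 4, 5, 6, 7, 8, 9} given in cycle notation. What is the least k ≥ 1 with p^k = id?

6

The cycle type of p is (3, 3, 2, 1).
Since disjoint cycles commute, ord(p) = lcm(3, 3, 2) = 6.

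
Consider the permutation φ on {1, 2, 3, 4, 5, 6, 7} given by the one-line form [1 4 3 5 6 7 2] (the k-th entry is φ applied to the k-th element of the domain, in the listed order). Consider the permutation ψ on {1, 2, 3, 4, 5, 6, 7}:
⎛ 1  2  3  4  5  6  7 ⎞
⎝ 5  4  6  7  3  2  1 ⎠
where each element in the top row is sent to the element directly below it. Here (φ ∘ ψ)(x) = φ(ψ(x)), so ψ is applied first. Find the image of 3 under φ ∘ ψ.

First apply ψ: ψ(3) = 6, then φ(6) = 7. Thus (φ ∘ ψ)(3) = 7.

7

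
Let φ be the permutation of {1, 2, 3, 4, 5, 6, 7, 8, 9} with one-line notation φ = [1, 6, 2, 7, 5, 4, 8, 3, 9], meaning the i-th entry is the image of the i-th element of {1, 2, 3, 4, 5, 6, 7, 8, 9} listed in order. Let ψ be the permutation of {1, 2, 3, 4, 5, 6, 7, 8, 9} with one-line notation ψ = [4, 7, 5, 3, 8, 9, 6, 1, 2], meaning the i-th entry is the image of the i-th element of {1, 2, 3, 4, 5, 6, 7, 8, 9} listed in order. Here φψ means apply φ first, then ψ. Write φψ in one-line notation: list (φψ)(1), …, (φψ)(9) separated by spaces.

(φψ)(x) = ψ(φ(x)). Computing each image: ψ(φ(1)) = ψ(1) = 4, ψ(φ(2)) = ψ(6) = 9, ψ(φ(3)) = ψ(2) = 7, ψ(φ(4)) = ψ(7) = 6, ψ(φ(5)) = ψ(5) = 8, ψ(φ(6)) = ψ(4) = 3, ψ(φ(7)) = ψ(8) = 1, ψ(φ(8)) = ψ(3) = 5, ψ(φ(9)) = ψ(9) = 2.
Hence φψ = [4 9 7 6 8 3 1 5 2].

4 9 7 6 8 3 1 5 2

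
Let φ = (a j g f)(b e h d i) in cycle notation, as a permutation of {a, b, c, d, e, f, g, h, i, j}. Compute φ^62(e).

d

e lies in the 5-cycle (b e h d i).
Since the cycle has length 5, φ^62 acts on it the same as φ^2 (62 mod 5 = 2).
Advancing 2 steps from e: e → h → d.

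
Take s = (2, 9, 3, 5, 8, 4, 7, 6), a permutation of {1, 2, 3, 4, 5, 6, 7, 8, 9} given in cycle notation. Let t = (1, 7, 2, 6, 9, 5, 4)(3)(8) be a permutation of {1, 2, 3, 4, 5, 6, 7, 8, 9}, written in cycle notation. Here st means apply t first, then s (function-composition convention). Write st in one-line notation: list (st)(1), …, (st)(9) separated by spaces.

6 2 5 1 7 3 9 4 8

(st)(x) = s(t(x)). Computing each image: s(t(1)) = s(7) = 6, s(t(2)) = s(6) = 2, s(t(3)) = s(3) = 5, s(t(4)) = s(1) = 1, s(t(5)) = s(4) = 7, s(t(6)) = s(9) = 3, s(t(7)) = s(2) = 9, s(t(8)) = s(8) = 4, s(t(9)) = s(5) = 8.
Hence st = [6 2 5 1 7 3 9 4 8].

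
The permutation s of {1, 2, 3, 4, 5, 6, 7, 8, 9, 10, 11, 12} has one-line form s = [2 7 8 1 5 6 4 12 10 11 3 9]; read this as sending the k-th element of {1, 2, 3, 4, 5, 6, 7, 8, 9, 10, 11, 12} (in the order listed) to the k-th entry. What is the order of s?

Decomposing into disjoint cycles gives cycle lengths 6, 4, 1, 1.
The order is lcm(6, 4) = 12.

12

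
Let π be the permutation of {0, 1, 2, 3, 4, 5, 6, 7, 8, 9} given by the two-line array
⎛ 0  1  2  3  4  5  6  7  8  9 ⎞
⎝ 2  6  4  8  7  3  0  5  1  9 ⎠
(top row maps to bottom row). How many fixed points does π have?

1

The fixed points (elements with π(x) = x) are {9}, so there is 1.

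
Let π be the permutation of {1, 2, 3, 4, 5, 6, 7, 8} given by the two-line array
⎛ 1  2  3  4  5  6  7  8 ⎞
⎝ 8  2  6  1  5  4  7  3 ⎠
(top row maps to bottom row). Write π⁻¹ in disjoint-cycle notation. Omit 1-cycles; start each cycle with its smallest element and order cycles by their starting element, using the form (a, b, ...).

(1, 4, 6, 3, 8)

First write π in disjoint cycles: (1, 8, 3, 6, 4).
The inverse reverses every cycle; in canonical form, π⁻¹ = (1, 4, 6, 3, 8).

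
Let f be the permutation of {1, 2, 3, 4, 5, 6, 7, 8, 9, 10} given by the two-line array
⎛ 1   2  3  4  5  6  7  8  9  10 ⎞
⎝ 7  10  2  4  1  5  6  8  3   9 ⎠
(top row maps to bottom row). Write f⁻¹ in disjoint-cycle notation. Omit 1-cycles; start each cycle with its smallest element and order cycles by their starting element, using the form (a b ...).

The cycle decomposition of f is (1 7 6 5)(2 10 9 3).
The inverse reverses every cycle; in canonical form, f⁻¹ = (1 5 6 7)(2 3 9 10).

(1 5 6 7)(2 3 9 10)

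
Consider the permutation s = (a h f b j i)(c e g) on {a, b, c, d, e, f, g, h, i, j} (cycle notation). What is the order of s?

The disjoint cycles have lengths 6, 3, 1.
The order is lcm(6, 3) = 6.

6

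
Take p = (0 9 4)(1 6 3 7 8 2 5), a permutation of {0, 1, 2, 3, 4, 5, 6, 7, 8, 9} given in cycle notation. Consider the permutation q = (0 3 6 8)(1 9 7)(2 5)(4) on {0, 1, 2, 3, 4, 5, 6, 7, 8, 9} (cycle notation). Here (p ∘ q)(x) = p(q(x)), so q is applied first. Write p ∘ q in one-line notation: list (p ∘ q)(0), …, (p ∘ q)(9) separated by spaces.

7 4 1 3 0 5 2 6 9 8

(p ∘ q)(x) = p(q(x)). Computing each image: p(q(0)) = p(3) = 7, p(q(1)) = p(9) = 4, p(q(2)) = p(5) = 1, p(q(3)) = p(6) = 3, p(q(4)) = p(4) = 0, p(q(5)) = p(2) = 5, p(q(6)) = p(8) = 2, p(q(7)) = p(1) = 6, p(q(8)) = p(0) = 9, p(q(9)) = p(7) = 8.
Hence p ∘ q = [7 4 1 3 0 5 2 6 9 8].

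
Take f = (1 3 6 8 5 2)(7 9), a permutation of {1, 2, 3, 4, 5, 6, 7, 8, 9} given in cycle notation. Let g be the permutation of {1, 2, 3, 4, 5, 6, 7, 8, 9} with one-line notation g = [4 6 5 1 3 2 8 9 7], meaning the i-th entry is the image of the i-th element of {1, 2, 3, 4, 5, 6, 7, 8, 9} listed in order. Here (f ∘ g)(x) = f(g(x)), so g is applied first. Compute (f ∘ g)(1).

g(1) = 4, then f(4) = 4; composing gives (f ∘ g)(1) = 4.

4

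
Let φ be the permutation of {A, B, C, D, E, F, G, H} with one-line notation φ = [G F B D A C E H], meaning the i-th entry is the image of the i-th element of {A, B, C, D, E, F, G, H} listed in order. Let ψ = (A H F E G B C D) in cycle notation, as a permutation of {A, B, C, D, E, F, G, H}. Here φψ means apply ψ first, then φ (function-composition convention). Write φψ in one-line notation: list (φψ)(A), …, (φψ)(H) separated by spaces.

H B D G E A F C

For each element, apply ψ then φ: A → H → H; B → C → B; C → D → D; D → A → G; E → G → E; F → E → A; G → B → F; H → F → C.
Collecting the images, φψ = [H B D G E A F C].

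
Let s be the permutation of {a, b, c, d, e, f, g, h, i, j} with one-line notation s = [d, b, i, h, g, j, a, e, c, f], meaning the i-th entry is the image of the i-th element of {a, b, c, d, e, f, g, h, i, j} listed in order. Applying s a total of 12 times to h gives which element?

g

Tracing h → e → … returns to h after 5 steps, so h lies in a 5-cycle (a d h e g).
On a 5-cycle, s^5 is the identity, so s^12 = s^2 there (12 ≡ 2 mod 5).
Stepping 2 places around the cycle: h → e → g.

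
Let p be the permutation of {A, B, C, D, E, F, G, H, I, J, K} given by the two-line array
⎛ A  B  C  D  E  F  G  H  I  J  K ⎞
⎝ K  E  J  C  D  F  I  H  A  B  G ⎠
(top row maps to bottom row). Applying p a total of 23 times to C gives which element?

E

Tracing C → J → … returns to C after 5 steps, so C lies in a 5-cycle (B, E, D, C, J).
On a 5-cycle, p^5 is the identity, so p^23 = p^3 there (23 ≡ 3 mod 5).
Stepping 3 places around the cycle: C → J → B → E.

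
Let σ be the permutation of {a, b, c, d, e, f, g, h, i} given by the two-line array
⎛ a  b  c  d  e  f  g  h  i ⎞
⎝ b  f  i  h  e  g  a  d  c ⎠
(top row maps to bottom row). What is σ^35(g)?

Tracing g → a → … returns to g after 4 steps, so g lies in a 4-cycle (a b f g).
Since the cycle has length 4, σ^35 acts on it the same as σ^3 (35 mod 4 = 3).
Stepping 3 places around the cycle: g → a → b → f.

f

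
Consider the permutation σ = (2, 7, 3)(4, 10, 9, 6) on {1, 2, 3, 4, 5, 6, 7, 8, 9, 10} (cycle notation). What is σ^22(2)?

2 lies in the 3-cycle (2, 7, 3).
Powers repeat with period 3 on this cycle, and 22 mod 3 = 1, so σ^22(2) = σ^1(2).
Advancing 1 step from 2: 2 → 7.

7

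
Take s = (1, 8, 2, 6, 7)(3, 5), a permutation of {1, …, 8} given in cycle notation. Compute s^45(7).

7

7 lies in the 5-cycle (1, 8, 2, 6, 7).
Since the cycle has length 5, s^45 acts on it the same as s^0 (45 mod 5 = 0).
So s^45(7) = 7.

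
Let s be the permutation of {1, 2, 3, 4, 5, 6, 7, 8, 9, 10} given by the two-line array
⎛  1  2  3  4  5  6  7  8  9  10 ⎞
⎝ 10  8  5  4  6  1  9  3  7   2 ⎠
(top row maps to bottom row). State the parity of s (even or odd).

odd

In disjoint-cycle form the cycle lengths are 7, 2, 1.
A cycle is odd iff its length is even; s has 1 even-length cycle, so sgn(s) = (−1)^1 and s is odd.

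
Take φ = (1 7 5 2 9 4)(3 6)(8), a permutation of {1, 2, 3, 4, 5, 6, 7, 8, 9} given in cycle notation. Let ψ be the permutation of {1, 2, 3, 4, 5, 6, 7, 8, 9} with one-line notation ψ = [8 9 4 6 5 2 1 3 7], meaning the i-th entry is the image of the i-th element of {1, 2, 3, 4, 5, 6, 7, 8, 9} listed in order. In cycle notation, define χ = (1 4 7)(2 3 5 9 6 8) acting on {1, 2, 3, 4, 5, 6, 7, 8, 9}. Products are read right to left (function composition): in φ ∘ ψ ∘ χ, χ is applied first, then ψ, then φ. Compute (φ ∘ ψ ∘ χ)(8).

(φ ∘ ψ ∘ χ)(8) = φ(ψ(χ(8))). χ(8) = 2, then ψ(2) = 9, then φ(9) = 4, so the result is 4.

4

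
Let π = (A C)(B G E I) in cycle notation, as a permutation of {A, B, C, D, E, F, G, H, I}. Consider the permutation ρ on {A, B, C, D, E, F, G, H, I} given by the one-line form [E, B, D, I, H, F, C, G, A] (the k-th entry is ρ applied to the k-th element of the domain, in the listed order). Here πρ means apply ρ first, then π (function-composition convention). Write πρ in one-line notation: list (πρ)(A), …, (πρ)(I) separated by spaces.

I G D B H F A E C

Chase each element through ρ then π: A → E → I; B → B → G; C → D → D; D → I → B; E → H → H; F → F → F; G → C → A; H → G → E; I → A → C.
So πρ in one-line form is I G D B H F A E C.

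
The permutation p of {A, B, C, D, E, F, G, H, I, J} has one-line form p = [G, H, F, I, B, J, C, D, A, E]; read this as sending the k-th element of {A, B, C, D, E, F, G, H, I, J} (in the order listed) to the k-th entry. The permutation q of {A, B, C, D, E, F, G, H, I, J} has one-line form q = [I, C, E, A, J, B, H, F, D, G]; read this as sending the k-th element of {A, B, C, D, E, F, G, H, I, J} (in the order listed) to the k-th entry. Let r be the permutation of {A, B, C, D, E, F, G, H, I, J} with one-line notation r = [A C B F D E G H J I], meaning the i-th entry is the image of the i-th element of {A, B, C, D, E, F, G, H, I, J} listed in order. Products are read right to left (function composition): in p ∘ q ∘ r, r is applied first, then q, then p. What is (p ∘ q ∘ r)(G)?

(p ∘ q ∘ r)(G) = p(q(r(G))). r(G) = G, then q(G) = H, then p(H) = D, so the result is D.

D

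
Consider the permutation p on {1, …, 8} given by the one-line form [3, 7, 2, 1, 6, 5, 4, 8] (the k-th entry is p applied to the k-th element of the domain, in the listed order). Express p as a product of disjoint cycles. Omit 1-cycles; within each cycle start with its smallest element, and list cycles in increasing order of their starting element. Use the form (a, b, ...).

(1, 3, 2, 7, 4)(5, 6)

Iterating p from 1 gives 1 → 3 → 2 → 7 → 4 → 1; that is the 5-cycle (1, 3, 2, 7, 4).
Continuing from each remaining unvisited element yields (1, 3, 2, 7, 4)(5, 6).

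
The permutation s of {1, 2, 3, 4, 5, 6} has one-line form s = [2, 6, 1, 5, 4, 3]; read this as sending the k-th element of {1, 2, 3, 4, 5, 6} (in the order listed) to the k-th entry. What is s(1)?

2

1 is element number 1 of the domain, and entry number 1 of the one-line form is 2, so s(1) = 2.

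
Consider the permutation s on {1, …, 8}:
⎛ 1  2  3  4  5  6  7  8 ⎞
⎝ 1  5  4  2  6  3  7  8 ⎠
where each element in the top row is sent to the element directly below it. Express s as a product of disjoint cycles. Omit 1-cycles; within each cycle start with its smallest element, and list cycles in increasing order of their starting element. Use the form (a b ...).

From 2: 2 → 5 → 6 → 3 → 4 → 2, closing the cycle (2 5 6 3 4).
Repeating from the next unused element and collecting all non-trivial cycles gives (2 5 6 3 4).

(2 5 6 3 4)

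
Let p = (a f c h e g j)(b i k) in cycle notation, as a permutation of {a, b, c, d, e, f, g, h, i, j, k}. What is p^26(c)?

a

c lies in the 7-cycle (a f c h e g j).
On a 7-cycle, p^7 is the identity, so p^26 = p^5 there (26 ≡ 5 mod 7).
Stepping 5 places around the cycle: c → h → e → g → j → a.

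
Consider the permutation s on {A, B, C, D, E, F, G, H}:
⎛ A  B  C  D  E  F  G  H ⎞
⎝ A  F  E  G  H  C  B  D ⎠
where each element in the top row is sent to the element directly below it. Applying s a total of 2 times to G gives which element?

F

Tracing G → B → … returns to G after 7 steps, so G lies in a 7-cycle (B F C E H D G).
Advancing 2 steps from G: G → B → F.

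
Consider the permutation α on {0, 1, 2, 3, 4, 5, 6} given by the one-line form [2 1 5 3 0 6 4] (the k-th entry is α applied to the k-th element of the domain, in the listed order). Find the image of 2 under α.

5

2 is element number 3 of the domain, and entry number 3 of the one-line form is 5, so α(2) = 5.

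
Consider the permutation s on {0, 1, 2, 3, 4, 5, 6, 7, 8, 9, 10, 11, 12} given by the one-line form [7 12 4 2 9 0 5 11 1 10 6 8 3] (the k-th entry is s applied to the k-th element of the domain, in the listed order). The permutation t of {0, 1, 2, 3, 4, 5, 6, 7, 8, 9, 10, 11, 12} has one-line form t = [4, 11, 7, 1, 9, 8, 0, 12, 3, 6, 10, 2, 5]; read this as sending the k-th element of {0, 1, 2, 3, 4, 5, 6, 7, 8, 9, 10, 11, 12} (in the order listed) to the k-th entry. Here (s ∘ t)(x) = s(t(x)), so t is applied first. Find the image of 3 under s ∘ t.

t(3) = 1, then s(1) = 12; composing gives (s ∘ t)(3) = 12.

12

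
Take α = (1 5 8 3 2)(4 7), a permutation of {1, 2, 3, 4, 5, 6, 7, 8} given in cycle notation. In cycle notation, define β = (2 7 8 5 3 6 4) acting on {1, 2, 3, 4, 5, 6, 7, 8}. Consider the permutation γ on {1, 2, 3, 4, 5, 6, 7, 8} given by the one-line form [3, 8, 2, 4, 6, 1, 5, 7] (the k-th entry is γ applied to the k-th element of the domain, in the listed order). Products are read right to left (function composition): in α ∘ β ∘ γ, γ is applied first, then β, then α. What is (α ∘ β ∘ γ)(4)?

1

Apply the permutations in order: γ(4) = 4, then β(4) = 2, then α(2) = 1. So (α ∘ β ∘ γ)(4) = 1.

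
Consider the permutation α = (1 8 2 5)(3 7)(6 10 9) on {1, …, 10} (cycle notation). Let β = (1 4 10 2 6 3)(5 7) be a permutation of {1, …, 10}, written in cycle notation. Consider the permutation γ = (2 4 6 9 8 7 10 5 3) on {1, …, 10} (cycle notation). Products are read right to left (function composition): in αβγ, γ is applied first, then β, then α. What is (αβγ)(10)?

3

Apply the permutations in order: γ(10) = 5, then β(5) = 7, then α(7) = 3. So (αβγ)(10) = 3.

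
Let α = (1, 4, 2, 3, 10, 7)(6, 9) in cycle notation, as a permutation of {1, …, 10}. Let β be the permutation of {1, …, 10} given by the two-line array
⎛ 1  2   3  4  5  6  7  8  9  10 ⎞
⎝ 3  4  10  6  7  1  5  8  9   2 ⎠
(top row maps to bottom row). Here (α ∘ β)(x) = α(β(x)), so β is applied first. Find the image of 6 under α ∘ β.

4

First apply β: β(6) = 1, then α(1) = 4. Thus (α ∘ β)(6) = 4.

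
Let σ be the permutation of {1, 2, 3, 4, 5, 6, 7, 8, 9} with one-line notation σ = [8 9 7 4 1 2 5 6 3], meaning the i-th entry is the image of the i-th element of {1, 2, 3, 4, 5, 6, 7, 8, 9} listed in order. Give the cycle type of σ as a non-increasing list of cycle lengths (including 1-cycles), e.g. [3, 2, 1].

The disjoint cycles are (1, 8, 6, 2, 9, 3, 7, 5)(4), with lengths 8, 1 in non-increasing order.

[8, 1]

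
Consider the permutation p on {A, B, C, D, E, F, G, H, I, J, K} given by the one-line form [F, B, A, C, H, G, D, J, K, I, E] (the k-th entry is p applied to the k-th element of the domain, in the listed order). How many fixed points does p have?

1

The fixed points (elements with p(x) = x) are {B}, so there is 1.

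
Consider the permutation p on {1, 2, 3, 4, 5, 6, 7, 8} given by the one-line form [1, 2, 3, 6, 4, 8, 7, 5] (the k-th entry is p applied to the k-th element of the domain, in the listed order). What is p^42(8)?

4

Tracing 8 → 5 → … returns to 8 after 4 steps, so 8 lies in a 4-cycle (4, 6, 8, 5).
Since the cycle has length 4, p^42 acts on it the same as p^2 (42 mod 4 = 2).
Advancing 2 steps from 8: 8 → 5 → 4.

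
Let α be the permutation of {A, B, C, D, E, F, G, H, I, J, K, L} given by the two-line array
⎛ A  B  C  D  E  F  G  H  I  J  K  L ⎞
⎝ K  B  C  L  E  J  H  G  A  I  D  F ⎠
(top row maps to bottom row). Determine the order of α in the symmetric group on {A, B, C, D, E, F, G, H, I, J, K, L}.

Writing α as disjoint cycles, the cycle lengths are 7, 2, 1, 1, 1.
Since disjoint cycles commute, ord(α) = lcm(7, 2) = 14.

14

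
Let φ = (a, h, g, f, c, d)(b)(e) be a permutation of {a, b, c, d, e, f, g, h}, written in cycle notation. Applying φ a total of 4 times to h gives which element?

h lies in the 6-cycle (a, h, g, f, c, d).
Advancing 4 steps from h: h → g → f → c → d.

d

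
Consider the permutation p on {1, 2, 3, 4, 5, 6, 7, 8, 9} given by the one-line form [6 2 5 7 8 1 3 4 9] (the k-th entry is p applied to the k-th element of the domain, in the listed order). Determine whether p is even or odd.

odd

In disjoint-cycle form the cycle lengths are 5, 2, 1, 1.
A cycle of length ℓ contributes ℓ−1 transpositions, so p is a product of 4 + 1 = 5 transpositions — odd.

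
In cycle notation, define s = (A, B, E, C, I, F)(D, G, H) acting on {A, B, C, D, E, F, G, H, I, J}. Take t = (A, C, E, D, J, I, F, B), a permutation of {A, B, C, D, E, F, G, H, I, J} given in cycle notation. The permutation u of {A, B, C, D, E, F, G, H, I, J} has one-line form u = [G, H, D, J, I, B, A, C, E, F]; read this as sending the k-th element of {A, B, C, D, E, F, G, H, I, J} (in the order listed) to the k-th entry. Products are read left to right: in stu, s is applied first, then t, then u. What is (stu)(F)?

D

Chase F: s(F) = A; t(A) = C; u(C) = D. Hence (stu)(F) = D.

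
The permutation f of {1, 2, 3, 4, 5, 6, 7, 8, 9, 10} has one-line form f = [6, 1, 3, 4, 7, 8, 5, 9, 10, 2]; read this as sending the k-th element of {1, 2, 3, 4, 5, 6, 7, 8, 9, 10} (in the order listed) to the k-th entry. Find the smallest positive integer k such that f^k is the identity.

6

Decomposing into disjoint cycles gives cycle lengths 6, 2, 1, 1.
The order of f is the least common multiple of its cycle lengths: lcm(6, 2) = 6.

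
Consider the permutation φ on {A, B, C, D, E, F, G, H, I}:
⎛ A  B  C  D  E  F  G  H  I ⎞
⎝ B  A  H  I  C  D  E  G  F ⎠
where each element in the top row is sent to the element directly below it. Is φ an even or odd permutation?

In disjoint-cycle form the cycle lengths are 4, 3, 2.
A cycle is odd iff its length is even; φ has 2 even-length cycles, so sgn(φ) = (−1)^2 and φ is even.

even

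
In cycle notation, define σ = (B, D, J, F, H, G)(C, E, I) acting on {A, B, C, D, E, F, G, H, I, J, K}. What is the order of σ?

The cycle type of σ is (6, 3, 1, 1).
The order of σ is the least common multiple of its cycle lengths: lcm(6, 3) = 6.

6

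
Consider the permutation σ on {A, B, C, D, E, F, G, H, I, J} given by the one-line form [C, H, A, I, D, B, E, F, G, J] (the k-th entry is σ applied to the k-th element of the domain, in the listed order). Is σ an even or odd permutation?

even

In disjoint-cycle form the cycle lengths are 4, 3, 2, 1.
A cycle is odd iff its length is even; σ has 2 even-length cycles, so sgn(σ) = (−1)^2 and σ is even.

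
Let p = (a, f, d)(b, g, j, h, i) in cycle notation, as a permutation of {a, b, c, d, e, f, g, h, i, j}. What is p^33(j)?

j lies in the 5-cycle (b, g, j, h, i).
Since the cycle has length 5, p^33 acts on it the same as p^3 (33 mod 5 = 3).
Advancing 3 steps from j: j → h → i → b.

b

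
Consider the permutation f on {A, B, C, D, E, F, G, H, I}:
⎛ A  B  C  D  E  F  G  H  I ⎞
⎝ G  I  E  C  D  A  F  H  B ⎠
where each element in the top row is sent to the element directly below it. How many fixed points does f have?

1

The fixed points (elements with f(x) = x) are {H}, so there is 1.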